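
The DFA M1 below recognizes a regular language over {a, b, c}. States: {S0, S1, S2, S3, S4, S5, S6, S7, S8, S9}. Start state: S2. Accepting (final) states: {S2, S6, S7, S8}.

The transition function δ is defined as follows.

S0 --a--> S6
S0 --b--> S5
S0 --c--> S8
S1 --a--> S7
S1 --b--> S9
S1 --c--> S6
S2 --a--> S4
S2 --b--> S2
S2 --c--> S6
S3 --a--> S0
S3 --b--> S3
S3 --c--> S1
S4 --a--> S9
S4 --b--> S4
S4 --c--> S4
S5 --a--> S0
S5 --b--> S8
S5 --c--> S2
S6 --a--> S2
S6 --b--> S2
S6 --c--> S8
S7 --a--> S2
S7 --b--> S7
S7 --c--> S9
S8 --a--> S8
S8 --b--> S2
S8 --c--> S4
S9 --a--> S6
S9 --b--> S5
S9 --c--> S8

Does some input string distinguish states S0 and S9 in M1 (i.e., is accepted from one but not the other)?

No

Reachable states from the start: {S0,S2,S4,S5,S6,S8,S9}. Unreachable: {S1,S3,S7} — drop them.
Initial partition by acceptance: {S2,S6,S8} | {S0,S4,S5,S9}.
On input a, block {S2,S6,S8} splits into {S6,S8} and {S2}.
On input a, block {S6,S8} splits into {S6} and {S8}.
Refine {S0,S4,S5,S9} on symbol a: members go to different blocks, giving {S0,S9} and {S4,S5}.
Refine {S4,S5} on symbol b: members go to different blocks, giving {S4} and {S5}.
No further refinement is possible. Final partition (6 blocks): {S6} | {S0,S9} | {S2} | {S8} | {S4} | {S5}.
S0 and S9 lie in the same block of the stable partition, so they are equivalent — no string distinguishes them.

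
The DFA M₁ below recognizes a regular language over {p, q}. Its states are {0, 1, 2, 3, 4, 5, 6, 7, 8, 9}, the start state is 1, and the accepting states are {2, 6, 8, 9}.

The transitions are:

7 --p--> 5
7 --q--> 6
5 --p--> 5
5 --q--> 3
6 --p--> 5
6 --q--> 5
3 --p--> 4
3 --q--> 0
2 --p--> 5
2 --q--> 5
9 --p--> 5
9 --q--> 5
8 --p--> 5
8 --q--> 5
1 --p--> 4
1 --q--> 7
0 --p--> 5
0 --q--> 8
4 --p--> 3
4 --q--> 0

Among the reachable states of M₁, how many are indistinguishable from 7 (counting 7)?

2

Reachable states from the start: {0,1,3,4,5,6,7,8}. Unreachable: {2,9} — drop them.
Start with accepting vs non-accepting: {6,8} | {0,1,3,4,5,7}.
Refine {0,1,3,4,5,7} on symbol q: members go to different blocks, giving {1,3,4,5} and {0,7}.
Split {1,3,4,5} by δ(·,q) → {1,3,4} and {5}.
Stable partition: {6,8} | {1,3,4} | {0,7} | {5} — 4 equivalence classes.
State 7 belongs to the block {0,7}, which has 2 states.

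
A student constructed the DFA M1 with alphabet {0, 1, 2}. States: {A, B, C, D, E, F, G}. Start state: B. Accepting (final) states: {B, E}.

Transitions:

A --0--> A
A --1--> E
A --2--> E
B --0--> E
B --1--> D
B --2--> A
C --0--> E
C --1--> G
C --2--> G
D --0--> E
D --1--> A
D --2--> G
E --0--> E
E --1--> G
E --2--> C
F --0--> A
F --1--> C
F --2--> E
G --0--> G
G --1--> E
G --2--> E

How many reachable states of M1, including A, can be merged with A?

2

First remove the unreachable states {F}; 6 states remain.
Initial partition by acceptance: {B,E} | {A,C,D,G}.
Refine {A,C,D,G} on symbol 0: members go to different blocks, giving {A,G} and {C,D}.
On input 1, block {B,E} splits into {B} and {E}.
The partition is now stable with 4 blocks: {B} | {A,G} | {C,D} | {E}.
The equivalence class containing A is {A,G}, of size 2.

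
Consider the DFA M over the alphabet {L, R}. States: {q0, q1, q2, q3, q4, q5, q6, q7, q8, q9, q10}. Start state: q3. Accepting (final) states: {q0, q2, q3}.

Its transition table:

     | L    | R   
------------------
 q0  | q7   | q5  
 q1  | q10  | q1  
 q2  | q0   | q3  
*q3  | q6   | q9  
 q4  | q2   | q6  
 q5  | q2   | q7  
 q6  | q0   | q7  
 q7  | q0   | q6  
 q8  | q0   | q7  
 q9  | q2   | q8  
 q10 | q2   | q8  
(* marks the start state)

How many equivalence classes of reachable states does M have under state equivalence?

4

Reachable states from the start: {q0,q2,q3,q5,q6,q7,q8,q9}. Unreachable: {q1,q4,q10} — drop them.
Start with accepting vs non-accepting: {q0,q2,q3} | {q5,q6,q7,q8,q9}.
Refine {q0,q2,q3} on symbol L: members go to different blocks, giving {q0,q3} and {q2}.
Refine {q5,q6,q7,q8,q9} on symbol L: members go to different blocks, giving {q6,q7,q8} and {q5,q9}.
The partition is now stable with 4 blocks: {q0,q3} | {q6,q7,q8} | {q2} | {q5,q9}.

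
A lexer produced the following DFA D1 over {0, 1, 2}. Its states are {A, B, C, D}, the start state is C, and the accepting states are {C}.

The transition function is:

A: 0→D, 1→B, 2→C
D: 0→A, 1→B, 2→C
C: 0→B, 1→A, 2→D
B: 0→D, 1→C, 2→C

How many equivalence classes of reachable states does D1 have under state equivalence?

3

All states are reachable from the start state.
Initial partition by acceptance: {C} | {A,B,D}.
Refine {A,B,D} on symbol 1: members go to different blocks, giving {A,D} and {B}.
No further refinement is possible. Final partition (3 blocks): {C} | {A,D} | {B}.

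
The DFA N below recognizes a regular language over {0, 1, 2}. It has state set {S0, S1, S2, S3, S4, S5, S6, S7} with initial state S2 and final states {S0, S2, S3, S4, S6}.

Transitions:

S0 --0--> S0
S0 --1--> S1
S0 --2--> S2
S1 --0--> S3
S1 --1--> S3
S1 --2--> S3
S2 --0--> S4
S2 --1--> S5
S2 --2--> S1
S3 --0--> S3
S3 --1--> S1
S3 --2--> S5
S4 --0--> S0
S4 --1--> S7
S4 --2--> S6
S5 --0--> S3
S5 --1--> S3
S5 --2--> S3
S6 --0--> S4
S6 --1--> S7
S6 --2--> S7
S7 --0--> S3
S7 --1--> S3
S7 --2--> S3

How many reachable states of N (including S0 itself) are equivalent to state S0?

P0 = {S0,S2,S3,S4,S6} | {S1,S5,S7}.
On input 2, block {S0,S2,S3,S4,S6} splits into {S2,S3,S6} and {S0,S4}.
Split {S2,S3,S6} by δ(·,0) → {S2,S6} and {S3}.
The partition is now stable with 4 blocks: {S2,S6} | {S1,S5,S7} | {S0,S4} | {S3}.
State S0 belongs to the block {S0,S4}, which has 2 states.

2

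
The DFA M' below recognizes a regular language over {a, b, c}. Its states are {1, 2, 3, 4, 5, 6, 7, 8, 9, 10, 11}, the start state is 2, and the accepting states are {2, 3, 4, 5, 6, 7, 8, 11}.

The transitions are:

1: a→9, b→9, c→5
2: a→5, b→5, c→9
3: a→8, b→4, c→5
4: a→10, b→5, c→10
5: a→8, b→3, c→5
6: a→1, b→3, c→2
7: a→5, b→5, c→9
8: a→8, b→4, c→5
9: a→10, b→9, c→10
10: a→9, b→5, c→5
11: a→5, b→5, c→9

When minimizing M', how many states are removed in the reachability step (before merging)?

4

Starting at 2 and following transitions, the reachable set is {2, 3, 4, 5, 8, 9, 10}. That leaves 1, 6, 7, 11 unreachable — 4 in total.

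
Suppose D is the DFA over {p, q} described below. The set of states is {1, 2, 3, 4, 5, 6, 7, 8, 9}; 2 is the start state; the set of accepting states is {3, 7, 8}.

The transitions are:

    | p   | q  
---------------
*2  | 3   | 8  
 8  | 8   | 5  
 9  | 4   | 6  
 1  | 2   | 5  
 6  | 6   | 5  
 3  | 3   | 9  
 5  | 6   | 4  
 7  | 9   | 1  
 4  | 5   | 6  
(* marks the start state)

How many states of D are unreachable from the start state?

No path from 2 leads to 1, 7; the other 7 states are all reachable.

2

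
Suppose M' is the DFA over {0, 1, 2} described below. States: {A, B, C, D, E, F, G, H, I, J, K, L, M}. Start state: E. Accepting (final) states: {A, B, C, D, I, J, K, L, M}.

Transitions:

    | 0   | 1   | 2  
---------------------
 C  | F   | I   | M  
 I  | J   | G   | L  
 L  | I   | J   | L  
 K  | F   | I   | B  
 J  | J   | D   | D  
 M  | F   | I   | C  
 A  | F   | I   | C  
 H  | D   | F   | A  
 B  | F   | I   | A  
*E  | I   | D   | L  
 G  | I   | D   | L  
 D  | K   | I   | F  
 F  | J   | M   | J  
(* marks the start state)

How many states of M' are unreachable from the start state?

BFS from E reaches {A, B, C, D, E, F, G, I, J, K, L, M}; the 1 state(s) H are never visited.

1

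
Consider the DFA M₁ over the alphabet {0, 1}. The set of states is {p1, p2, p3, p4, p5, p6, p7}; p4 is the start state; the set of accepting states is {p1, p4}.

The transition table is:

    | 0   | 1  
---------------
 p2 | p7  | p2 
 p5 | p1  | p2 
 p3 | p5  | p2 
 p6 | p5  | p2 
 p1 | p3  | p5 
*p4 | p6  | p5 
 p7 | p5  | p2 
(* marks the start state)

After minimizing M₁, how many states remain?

4

Every state is reachable, so we keep all 7.
P0 = {p1,p4} | {p2,p3,p5,p6,p7}.
Split {p2,p3,p5,p6,p7} by δ(·,0) → {p2,p3,p6,p7} and {p5}.
Split {p2,p3,p6,p7} by δ(·,0) → {p3,p6,p7} and {p2}.
Stable partition: {p1,p4} | {p3,p6,p7} | {p5} | {p2} — 4 equivalence classes.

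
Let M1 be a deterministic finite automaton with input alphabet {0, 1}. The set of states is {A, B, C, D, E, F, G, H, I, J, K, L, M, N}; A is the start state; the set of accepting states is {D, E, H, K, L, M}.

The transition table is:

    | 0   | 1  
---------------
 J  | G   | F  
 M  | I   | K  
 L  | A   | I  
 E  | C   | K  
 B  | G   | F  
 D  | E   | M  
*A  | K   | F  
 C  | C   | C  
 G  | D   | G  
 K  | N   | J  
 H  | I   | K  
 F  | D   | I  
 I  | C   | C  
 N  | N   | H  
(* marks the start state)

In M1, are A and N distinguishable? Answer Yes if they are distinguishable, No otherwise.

States {B,L} cannot be reached from the start state, so discard them.
Start with accepting vs non-accepting: {D,E,H,K,M} | {A,C,F,G,I,J,N}.
Split {D,E,H,K,M} by δ(·,0) → {E,H,K,M} and {D}.
On input 1, block {E,H,K,M} splits into {E,H,M} and {K}.
On input 0, block {A,C,F,G,I,J,N} splits into {C,I,J,N} and {F,G} and {A}.
On input 0, block {C,I,J,N} splits into {C,I,N} and {J}.
Split {C,I,N} by δ(·,1) → {C,I} and {N}.
Refine {F,G} on symbol 1: members go to different blocks, giving {F} and {G}.
Stable partition: {E,H,M} | {C,I} | {D} | {K} | {F} | {A} | {J} | {N} | {G} — 9 equivalence classes.
A and N end up in different blocks, so they are distinguishable. For instance, the string '0' is accepted from only A.

Yes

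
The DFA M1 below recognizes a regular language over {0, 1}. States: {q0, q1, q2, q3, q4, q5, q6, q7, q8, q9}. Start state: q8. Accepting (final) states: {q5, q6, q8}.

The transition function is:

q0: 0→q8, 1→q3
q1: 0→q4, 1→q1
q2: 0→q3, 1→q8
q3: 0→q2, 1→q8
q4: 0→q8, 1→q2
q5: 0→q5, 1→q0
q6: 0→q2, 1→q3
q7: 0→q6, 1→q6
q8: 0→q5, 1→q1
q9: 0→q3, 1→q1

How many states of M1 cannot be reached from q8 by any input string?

BFS from q8 reaches {q0, q1, q2, q3, q4, q5, q8}; the 3 state(s) q6, q7, q9 are never visited.

3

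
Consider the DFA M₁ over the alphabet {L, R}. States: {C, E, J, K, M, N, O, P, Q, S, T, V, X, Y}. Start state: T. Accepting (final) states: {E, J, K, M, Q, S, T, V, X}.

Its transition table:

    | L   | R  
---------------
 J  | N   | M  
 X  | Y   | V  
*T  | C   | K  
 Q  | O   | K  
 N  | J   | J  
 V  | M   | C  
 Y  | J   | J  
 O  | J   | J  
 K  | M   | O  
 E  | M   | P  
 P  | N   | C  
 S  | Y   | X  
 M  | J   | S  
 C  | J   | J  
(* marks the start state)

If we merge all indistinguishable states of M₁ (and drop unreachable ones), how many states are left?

6

States {E,P,Q} cannot be reached from the start state, so discard them.
Start with accepting vs non-accepting: {J,K,M,S,T,V,X} | {C,N,O,Y}.
Split {J,K,M,S,T,V,X} by δ(·,L) → {J,S,T,X} and {K,M,V}.
Refine {J,S,T,X} on symbol R: members go to different blocks, giving {J,T,X} and {S}.
Split {K,M,V} by δ(·,L) → {K,V} and {M}.
Split {J,T,X} by δ(·,R) → {T,X} and {J}.
Stable partition: {T,X} | {C,N,O,Y} | {K,V} | {S} | {M} | {J} — 6 equivalence classes.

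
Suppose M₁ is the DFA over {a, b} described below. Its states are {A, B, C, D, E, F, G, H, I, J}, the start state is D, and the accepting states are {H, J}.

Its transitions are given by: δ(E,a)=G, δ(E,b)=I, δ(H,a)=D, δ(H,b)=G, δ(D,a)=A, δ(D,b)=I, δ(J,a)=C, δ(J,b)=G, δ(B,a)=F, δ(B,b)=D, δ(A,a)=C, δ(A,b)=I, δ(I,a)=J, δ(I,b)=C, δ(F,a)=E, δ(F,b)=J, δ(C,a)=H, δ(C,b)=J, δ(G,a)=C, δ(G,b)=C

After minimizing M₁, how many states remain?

7

First remove the unreachable states {B,E,F}; 7 states remain.
Initial partition by acceptance: {H,J} | {A,C,D,G,I}.
Split {A,C,D,G,I} by δ(·,a) → {A,D,G} and {C,I}.
Split {H,J} by δ(·,a) → {H} and {J}.
Split {A,D,G} by δ(·,a) → {A,G} and {D}.
Refine {C,I} on symbol a: members go to different blocks, giving {C} and {I}.
On input b, block {A,G} splits into {A} and {G}.
Stable partition: {H} | {A} | {C} | {J} | {D} | {I} | {G} — 7 equivalence classes.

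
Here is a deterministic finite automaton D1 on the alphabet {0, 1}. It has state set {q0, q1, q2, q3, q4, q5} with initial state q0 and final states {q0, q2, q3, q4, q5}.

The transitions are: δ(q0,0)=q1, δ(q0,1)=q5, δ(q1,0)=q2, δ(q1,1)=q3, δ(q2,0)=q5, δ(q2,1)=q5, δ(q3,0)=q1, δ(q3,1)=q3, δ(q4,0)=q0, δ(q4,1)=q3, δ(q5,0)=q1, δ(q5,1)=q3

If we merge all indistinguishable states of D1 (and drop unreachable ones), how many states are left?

3

States {q4} cannot be reached from the start state, so discard them.
Start with accepting vs non-accepting: {q0,q2,q3,q5} | {q1}.
Refine {q0,q2,q3,q5} on symbol 0: members go to different blocks, giving {q0,q3,q5} and {q2}.
No further refinement is possible. Final partition (3 blocks): {q0,q3,q5} | {q1} | {q2}.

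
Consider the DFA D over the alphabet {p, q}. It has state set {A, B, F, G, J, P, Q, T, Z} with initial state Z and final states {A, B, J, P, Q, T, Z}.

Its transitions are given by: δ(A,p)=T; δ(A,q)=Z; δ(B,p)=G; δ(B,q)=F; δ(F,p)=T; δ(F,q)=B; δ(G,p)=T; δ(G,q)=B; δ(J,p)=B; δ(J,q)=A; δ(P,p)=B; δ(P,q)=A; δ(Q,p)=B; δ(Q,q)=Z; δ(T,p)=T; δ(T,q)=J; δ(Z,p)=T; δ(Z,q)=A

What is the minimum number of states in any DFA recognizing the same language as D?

Reachable states from the start: {A,B,F,G,J,T,Z}. Unreachable: {P,Q} — drop them.
Initial partition by acceptance: {A,B,J,T,Z} | {F,G}.
Split {A,B,J,T,Z} by δ(·,p) → {A,J,T,Z} and {B}.
Split {A,J,T,Z} by δ(·,p) → {A,T,Z} and {J}.
On input q, block {A,T,Z} splits into {A,Z} and {T}.
No further refinement is possible. Final partition (5 blocks): {A,Z} | {F,G} | {B} | {J} | {T}.

5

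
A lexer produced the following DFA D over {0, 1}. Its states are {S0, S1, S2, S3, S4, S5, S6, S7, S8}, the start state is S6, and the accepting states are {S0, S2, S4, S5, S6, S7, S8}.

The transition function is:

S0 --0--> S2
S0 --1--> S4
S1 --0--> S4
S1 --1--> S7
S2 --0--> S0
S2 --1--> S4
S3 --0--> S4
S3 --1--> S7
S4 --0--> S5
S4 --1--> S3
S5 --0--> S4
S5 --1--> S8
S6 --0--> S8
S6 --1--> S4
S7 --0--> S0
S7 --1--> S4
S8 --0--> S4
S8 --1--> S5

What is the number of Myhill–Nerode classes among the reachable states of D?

Reachable states from the start: {S0,S2,S3,S4,S5,S6,S7,S8}. Unreachable: {S1} — drop them.
P0 = {S0,S2,S4,S5,S6,S7,S8} | {S3}.
Split {S0,S2,S4,S5,S6,S7,S8} by δ(·,1) → {S0,S2,S5,S6,S7,S8} and {S4}.
Refine {S0,S2,S5,S6,S7,S8} on symbol 0: members go to different blocks, giving {S0,S2,S6,S7} and {S5,S8}.
Split {S0,S2,S6,S7} by δ(·,0) → {S0,S2,S7} and {S6}.
The partition is now stable with 5 blocks: {S0,S2,S7} | {S3} | {S4} | {S5,S8} | {S6}.

5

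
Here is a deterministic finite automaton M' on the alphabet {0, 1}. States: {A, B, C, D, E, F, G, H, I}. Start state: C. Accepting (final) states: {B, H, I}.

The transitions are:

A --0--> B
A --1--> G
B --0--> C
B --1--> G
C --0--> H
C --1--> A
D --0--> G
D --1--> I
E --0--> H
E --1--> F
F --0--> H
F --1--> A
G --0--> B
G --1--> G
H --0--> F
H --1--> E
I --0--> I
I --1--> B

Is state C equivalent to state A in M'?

Yes

First remove the unreachable states {D,I}; 7 states remain.
Initial partition by acceptance: {B,H} | {A,C,E,F,G}.
The partition is now stable with 2 blocks: {B,H} | {A,C,E,F,G}.
C and A lie in the same block of the stable partition, so they are equivalent — no string distinguishes them.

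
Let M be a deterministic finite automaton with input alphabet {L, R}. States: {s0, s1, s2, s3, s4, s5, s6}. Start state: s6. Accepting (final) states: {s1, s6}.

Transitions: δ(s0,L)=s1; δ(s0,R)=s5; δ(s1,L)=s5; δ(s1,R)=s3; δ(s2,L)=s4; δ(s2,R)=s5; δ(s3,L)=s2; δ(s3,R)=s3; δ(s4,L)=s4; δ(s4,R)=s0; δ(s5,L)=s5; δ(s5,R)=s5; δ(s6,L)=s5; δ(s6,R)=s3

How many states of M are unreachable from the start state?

0

Every one of the 7 states is reachable from s6.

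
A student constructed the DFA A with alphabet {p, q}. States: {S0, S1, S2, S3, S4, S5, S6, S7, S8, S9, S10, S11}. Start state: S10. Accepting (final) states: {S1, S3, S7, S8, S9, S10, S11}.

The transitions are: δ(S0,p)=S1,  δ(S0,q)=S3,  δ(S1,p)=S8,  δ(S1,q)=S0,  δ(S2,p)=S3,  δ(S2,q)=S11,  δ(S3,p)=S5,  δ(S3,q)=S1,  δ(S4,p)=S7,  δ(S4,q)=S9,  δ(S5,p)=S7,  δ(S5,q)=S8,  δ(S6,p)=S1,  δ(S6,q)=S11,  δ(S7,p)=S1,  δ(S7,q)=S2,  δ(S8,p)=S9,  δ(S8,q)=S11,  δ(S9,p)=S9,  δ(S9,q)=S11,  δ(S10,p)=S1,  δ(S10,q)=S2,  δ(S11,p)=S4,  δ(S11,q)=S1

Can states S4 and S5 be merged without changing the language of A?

Yes

Reachable states from the start: {S0,S1,S2,S3,S4,S5,S7,S8,S9,S10,S11}. Unreachable: {S6} — drop them.
Start with accepting vs non-accepting: {S1,S3,S7,S8,S9,S10,S11} | {S0,S2,S4,S5}.
Split {S1,S3,S7,S8,S9,S10,S11} by δ(·,p) → {S1,S7,S8,S9,S10} and {S3,S11}.
On input q, block {S1,S7,S8,S9,S10} splits into {S1,S7,S10} and {S8,S9}.
Split {S1,S7,S10} by δ(·,p) → {S7,S10} and {S1}.
Split {S0,S2,S4,S5} by δ(·,p) → {S4,S5} and {S0} and {S2}.
The partition is now stable with 7 blocks: {S7,S10} | {S4,S5} | {S3,S11} | {S8,S9} | {S1} | {S0} | {S2}.
S4 and S5 lie in the same block of the stable partition, so they are equivalent — no string distinguishes them.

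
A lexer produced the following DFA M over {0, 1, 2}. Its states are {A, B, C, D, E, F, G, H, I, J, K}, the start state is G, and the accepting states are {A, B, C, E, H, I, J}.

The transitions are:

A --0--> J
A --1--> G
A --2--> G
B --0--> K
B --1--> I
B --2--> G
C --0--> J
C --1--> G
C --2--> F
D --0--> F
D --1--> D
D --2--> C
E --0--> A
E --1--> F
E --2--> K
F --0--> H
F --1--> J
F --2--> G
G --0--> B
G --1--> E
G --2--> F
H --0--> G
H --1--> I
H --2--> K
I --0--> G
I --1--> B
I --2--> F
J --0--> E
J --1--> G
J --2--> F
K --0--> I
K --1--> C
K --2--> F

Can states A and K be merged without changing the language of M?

States {D} cannot be reached from the start state, so discard them.
Start with accepting vs non-accepting: {A,B,C,E,H,I,J} | {F,G,K}.
Refine {A,B,C,E,H,I,J} on symbol 0: members go to different blocks, giving {A,C,E,J} and {B,H,I}.
No further refinement is possible. Final partition (3 blocks): {A,C,E,J} | {F,G,K} | {B,H,I}.
A and K end up in different blocks, so they are distinguishable. For instance, the string 'ε' is accepted from only A.

No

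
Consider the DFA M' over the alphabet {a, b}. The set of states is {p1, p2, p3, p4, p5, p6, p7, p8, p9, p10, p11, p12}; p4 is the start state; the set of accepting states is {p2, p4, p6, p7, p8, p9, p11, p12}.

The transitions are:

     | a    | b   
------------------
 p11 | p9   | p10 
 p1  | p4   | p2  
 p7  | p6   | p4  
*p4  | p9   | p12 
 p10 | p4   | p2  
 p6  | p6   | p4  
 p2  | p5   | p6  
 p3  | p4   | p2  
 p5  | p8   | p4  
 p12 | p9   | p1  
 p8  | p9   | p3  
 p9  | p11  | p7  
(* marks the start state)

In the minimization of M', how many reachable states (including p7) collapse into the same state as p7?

Every state is reachable, so we keep all 12.
P0 = {p2,p4,p6,p7,p8,p9,p11,p12} | {p1,p3,p5,p10}.
Split {p2,p4,p6,p7,p8,p9,p11,p12} by δ(·,a) → {p4,p6,p7,p8,p9,p11,p12} and {p2}.
Refine {p4,p6,p7,p8,p9,p11,p12} on symbol b: members go to different blocks, giving {p4,p6,p7,p9} and {p8,p11,p12}.
On input a, block {p4,p6,p7,p9} splits into {p4,p6,p7} and {p9}.
Split {p4,p6,p7} by δ(·,a) → {p6,p7} and {p4}.
On input a, block {p1,p3,p5,p10} splits into {p1,p3,p10} and {p5}.
No further refinement is possible. Final partition (7 blocks): {p6,p7} | {p1,p3,p10} | {p2} | {p8,p11,p12} | {p9} | {p4} | {p5}.
State p7 belongs to the block {p6,p7}, which has 2 states.

2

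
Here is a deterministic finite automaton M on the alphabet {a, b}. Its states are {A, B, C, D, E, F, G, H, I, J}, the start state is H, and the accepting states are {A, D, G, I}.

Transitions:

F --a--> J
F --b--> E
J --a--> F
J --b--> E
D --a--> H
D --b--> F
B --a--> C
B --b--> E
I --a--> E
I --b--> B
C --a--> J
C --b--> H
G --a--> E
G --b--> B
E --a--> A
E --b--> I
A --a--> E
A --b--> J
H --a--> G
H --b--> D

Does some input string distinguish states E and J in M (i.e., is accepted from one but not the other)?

Yes

All states are reachable from the start state.
P0 = {A,D,G,I} | {B,C,E,F,H,J}.
On input a, block {B,C,E,F,H,J} splits into {B,C,F,J} and {E,H}.
Stable partition: {A,D,G,I} | {B,C,F,J} | {E,H} — 3 equivalence classes.
E and J end up in different blocks, so they are distinguishable. For instance, the string 'a' is accepted from only E.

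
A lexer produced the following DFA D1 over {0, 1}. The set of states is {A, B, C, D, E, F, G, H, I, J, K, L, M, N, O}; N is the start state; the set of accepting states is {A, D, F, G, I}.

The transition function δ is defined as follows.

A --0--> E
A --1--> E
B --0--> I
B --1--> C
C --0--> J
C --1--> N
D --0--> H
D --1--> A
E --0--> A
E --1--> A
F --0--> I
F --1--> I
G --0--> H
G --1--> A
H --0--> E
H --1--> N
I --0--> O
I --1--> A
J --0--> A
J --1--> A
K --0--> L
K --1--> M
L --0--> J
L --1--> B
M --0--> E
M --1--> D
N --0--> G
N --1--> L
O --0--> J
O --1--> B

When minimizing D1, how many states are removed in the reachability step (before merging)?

4

Starting at N and following transitions, the reachable set is {A, B, C, E, G, H, I, J, L, N, O}. That leaves D, F, K, M unreachable — 4 in total.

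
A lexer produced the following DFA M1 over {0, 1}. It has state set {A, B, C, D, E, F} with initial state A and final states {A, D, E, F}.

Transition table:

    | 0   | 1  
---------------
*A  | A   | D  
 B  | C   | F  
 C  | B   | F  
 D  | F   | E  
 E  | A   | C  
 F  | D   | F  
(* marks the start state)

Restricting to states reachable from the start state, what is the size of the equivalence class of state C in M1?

2

Start with accepting vs non-accepting: {A,D,E,F} | {B,C}.
Refine {A,D,E,F} on symbol 1: members go to different blocks, giving {A,D,F} and {E}.
Split {A,D,F} by δ(·,1) → {A,F} and {D}.
On input 0, block {A,F} splits into {A} and {F}.
The partition is now stable with 5 blocks: {A} | {B,C} | {E} | {D} | {F}.
The equivalence class containing C is {B,C}, of size 2.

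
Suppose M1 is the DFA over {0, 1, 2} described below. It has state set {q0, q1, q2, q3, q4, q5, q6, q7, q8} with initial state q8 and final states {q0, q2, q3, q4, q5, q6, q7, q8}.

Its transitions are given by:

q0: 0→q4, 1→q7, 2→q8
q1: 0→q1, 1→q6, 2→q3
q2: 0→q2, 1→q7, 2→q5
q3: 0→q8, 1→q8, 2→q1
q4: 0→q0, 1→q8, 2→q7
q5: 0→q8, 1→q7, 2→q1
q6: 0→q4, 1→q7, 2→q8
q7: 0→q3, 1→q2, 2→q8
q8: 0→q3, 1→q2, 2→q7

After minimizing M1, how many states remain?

5

Initial partition by acceptance: {q0,q2,q3,q4,q5,q6,q7,q8} | {q1}.
Refine {q0,q2,q3,q4,q5,q6,q7,q8} on symbol 2: members go to different blocks, giving {q0,q2,q4,q6,q7,q8} and {q3,q5}.
On input 0, block {q0,q2,q4,q6,q7,q8} splits into {q0,q2,q4,q6} and {q7,q8}.
Split {q0,q2,q4,q6} by δ(·,2) → {q0,q4,q6} and {q2}.
No further refinement is possible. Final partition (5 blocks): {q0,q4,q6} | {q1} | {q3,q5} | {q7,q8} | {q2}.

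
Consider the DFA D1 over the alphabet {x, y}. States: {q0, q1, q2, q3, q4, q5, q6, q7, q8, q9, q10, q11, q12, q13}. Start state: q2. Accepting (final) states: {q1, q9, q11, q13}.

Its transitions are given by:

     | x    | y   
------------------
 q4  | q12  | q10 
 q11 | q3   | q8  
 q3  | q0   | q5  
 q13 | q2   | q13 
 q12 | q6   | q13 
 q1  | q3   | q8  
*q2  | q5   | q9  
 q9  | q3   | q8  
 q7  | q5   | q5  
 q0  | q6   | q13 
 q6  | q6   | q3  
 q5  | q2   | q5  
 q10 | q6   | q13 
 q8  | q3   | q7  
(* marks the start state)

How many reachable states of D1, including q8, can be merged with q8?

1

States {q1,q4,q10,q11,q12} cannot be reached from the start state, so discard them.
Start with accepting vs non-accepting: {q9,q13} | {q0,q2,q3,q5,q6,q7,q8}.
On input y, block {q9,q13} splits into {q9} and {q13}.
Refine {q0,q2,q3,q5,q6,q7,q8} on symbol y: members go to different blocks, giving {q3,q5,q6,q7,q8} and {q0} and {q2}.
On input x, block {q3,q5,q6,q7,q8} splits into {q6,q7,q8} and {q3} and {q5}.
Refine {q6,q7,q8} on symbol x: members go to different blocks, giving {q6} and {q7} and {q8}.
Stable partition: {q9} | {q6} | {q13} | {q0} | {q2} | {q3} | {q5} | {q7} | {q8} — 9 equivalence classes.
The equivalence class containing q8 is {q8}, of size 1.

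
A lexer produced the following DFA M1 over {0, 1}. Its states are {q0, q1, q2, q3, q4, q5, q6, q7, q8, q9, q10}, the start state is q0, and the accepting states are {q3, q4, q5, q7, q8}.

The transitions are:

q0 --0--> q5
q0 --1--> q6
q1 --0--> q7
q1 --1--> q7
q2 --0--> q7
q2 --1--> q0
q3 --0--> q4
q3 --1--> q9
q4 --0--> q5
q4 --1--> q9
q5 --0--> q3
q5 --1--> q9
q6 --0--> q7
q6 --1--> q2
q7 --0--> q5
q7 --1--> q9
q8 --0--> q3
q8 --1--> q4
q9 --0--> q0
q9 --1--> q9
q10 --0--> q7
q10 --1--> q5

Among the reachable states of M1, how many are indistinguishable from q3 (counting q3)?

Reachable states from the start: {q0,q2,q3,q4,q5,q6,q7,q9}. Unreachable: {q1,q8,q10} — drop them.
P0 = {q3,q4,q5,q7} | {q0,q2,q6,q9}.
Refine {q0,q2,q6,q9} on symbol 0: members go to different blocks, giving {q0,q2,q6} and {q9}.
The partition is now stable with 3 blocks: {q3,q4,q5,q7} | {q0,q2,q6} | {q9}.
State q3 belongs to the block {q3,q4,q5,q7}, which has 4 states.

4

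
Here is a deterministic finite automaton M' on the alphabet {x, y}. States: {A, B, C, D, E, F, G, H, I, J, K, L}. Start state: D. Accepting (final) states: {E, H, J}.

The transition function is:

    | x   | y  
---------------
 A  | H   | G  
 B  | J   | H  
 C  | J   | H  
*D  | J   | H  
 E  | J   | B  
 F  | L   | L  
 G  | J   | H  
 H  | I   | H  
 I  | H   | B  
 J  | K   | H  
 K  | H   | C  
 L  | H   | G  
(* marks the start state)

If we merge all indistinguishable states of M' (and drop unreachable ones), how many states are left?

Reachable states from the start: {B,C,D,H,I,J,K}. Unreachable: {A,E,F,G,L} — drop them.
Initial partition by acceptance: {H,J} | {B,C,D,I,K}.
Refine {B,C,D,I,K} on symbol y: members go to different blocks, giving {B,C,D} and {I,K}.
No further refinement is possible. Final partition (3 blocks): {H,J} | {B,C,D} | {I,K}.

3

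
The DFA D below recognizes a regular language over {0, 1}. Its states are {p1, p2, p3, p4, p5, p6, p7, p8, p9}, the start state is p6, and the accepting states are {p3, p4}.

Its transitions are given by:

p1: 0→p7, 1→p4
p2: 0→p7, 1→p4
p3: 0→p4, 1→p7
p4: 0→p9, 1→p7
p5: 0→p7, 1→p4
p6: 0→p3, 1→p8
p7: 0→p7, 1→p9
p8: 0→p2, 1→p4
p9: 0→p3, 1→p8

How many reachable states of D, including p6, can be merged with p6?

First remove the unreachable states {p1,p5}; 7 states remain.
Start with accepting vs non-accepting: {p3,p4} | {p2,p6,p7,p8,p9}.
Refine {p3,p4} on symbol 0: members go to different blocks, giving {p3} and {p4}.
On input 0, block {p2,p6,p7,p8,p9} splits into {p2,p7,p8} and {p6,p9}.
Split {p2,p7,p8} by δ(·,1) → {p2,p8} and {p7}.
On input 0, block {p2,p8} splits into {p2} and {p8}.
The partition is now stable with 6 blocks: {p3} | {p2} | {p4} | {p6,p9} | {p7} | {p8}.
The equivalence class containing p6 is {p6,p9}, of size 2.

2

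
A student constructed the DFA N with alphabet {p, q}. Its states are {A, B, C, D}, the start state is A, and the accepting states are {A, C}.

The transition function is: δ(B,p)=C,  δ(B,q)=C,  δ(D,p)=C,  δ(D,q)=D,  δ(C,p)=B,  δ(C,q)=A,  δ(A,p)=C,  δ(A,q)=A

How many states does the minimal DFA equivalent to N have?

3

States {D} cannot be reached from the start state, so discard them.
Initial partition by acceptance: {A,C} | {B}.
Split {A,C} by δ(·,p) → {A} and {C}.
The partition is now stable with 3 blocks: {A} | {B} | {C}.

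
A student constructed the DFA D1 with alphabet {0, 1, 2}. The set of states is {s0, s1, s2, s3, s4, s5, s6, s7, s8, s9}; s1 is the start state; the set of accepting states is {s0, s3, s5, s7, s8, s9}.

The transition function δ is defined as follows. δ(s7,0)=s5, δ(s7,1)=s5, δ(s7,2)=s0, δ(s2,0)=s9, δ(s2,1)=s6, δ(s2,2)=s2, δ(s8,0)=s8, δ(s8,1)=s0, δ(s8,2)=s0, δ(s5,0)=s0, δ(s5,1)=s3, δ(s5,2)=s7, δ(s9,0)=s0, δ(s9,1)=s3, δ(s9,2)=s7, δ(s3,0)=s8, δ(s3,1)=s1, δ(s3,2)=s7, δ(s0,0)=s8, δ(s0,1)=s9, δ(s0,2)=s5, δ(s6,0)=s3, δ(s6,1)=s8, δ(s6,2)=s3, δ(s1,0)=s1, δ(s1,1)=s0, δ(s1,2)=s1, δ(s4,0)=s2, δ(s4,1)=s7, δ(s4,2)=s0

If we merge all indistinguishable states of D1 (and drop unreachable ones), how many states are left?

States {s2,s4,s6} cannot be reached from the start state, so discard them.
Initial partition by acceptance: {s0,s3,s5,s7,s8,s9} | {s1}.
On input 1, block {s0,s3,s5,s7,s8,s9} splits into {s0,s5,s7,s8,s9} and {s3}.
Refine {s0,s5,s7,s8,s9} on symbol 1: members go to different blocks, giving {s0,s7,s8} and {s5,s9}.
On input 0, block {s0,s7,s8} splits into {s0,s8} and {s7}.
Refine {s0,s8} on symbol 1: members go to different blocks, giving {s0} and {s8}.
No further refinement is possible. Final partition (6 blocks): {s0} | {s1} | {s3} | {s5,s9} | {s7} | {s8}.

6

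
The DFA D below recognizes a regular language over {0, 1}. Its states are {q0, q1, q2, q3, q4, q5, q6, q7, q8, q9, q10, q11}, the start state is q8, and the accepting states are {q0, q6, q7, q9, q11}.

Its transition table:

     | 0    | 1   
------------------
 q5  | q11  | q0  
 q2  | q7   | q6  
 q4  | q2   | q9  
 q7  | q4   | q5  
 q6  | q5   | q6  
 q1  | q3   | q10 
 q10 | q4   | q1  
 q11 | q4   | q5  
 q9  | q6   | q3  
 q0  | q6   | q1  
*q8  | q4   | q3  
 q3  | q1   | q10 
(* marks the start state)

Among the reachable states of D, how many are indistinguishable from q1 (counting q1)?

2

All states are reachable from the start state.
Start with accepting vs non-accepting: {q0,q6,q7,q9,q11} | {q1,q2,q3,q4,q5,q8,q10}.
Split {q0,q6,q7,q9,q11} by δ(·,0) → {q6,q7,q11} and {q0,q9}.
Split {q6,q7,q11} by δ(·,1) → {q7,q11} and {q6}.
Split {q1,q2,q3,q4,q5,q8,q10} by δ(·,0) → {q1,q3,q4,q8,q10} and {q2,q5}.
On input 0, block {q1,q3,q4,q8,q10} splits into {q1,q3,q8,q10} and {q4}.
On input 0, block {q1,q3,q8,q10} splits into {q1,q3} and {q8,q10}.
Split {q2,q5} by δ(·,1) → {q2} and {q5}.
Stable partition: {q7,q11} | {q1,q3} | {q0,q9} | {q6} | {q2} | {q4} | {q8,q10} | {q5} — 8 equivalence classes.
State q1 belongs to the block {q1,q3}, which has 2 states.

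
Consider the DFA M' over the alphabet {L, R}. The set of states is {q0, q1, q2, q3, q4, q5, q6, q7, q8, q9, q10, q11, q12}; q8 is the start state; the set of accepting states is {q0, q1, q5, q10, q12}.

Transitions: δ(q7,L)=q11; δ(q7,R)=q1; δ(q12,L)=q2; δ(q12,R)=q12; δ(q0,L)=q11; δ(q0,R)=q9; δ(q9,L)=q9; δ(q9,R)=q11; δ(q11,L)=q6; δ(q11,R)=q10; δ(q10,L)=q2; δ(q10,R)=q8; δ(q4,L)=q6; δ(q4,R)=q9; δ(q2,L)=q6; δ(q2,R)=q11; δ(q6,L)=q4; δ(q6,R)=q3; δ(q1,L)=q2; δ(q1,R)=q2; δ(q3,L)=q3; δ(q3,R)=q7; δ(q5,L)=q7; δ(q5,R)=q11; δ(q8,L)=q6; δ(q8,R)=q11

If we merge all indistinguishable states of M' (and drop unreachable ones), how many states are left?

8

States {q0,q5,q12} cannot be reached from the start state, so discard them.
P0 = {q1,q10} | {q2,q3,q4,q6,q7,q8,q9,q11}.
Split {q2,q3,q4,q6,q7,q8,q9,q11} by δ(·,R) → {q2,q3,q4,q6,q8,q9} and {q7,q11}.
Split {q2,q3,q4,q6,q8,q9} by δ(·,R) → {q2,q3,q8,q9} and {q4,q6}.
Refine {q2,q3,q8,q9} on symbol L: members go to different blocks, giving {q2,q8} and {q3,q9}.
Split {q7,q11} by δ(·,L) → {q7} and {q11}.
Refine {q3,q9} on symbol R: members go to different blocks, giving {q3} and {q9}.
Split {q4,q6} by δ(·,R) → {q4} and {q6}.
Stable partition: {q1,q10} | {q2,q8} | {q7} | {q4} | {q3} | {q11} | {q9} | {q6} — 8 equivalence classes.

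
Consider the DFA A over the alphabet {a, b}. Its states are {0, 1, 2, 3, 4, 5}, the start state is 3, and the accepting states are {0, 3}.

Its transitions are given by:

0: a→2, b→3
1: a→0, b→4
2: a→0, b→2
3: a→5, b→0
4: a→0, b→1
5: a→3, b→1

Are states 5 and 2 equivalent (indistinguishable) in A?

Yes

All states are reachable from the start state.
Start with accepting vs non-accepting: {0,3} | {1,2,4,5}.
No further refinement is possible. Final partition (2 blocks): {0,3} | {1,2,4,5}.
5 and 2 lie in the same block of the stable partition, so they are equivalent — no string distinguishes them.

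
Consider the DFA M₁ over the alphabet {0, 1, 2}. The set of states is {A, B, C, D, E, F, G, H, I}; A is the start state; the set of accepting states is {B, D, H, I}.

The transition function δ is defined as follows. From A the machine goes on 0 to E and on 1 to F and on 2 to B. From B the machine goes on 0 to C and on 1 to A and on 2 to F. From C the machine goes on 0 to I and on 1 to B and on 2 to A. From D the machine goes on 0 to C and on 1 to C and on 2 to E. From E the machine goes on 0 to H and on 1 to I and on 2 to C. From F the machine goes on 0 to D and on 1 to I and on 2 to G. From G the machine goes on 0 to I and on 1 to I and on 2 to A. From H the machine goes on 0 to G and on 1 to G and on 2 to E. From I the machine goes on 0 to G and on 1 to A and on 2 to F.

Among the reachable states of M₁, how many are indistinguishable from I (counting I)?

2

Start with accepting vs non-accepting: {B,D,H,I} | {A,C,E,F,G}.
Refine {A,C,E,F,G} on symbol 0: members go to different blocks, giving {C,E,F,G} and {A}.
Refine {B,D,H,I} on symbol 1: members go to different blocks, giving {B,I} and {D,H}.
On input 0, block {C,E,F,G} splits into {C,G} and {E,F}.
The partition is now stable with 5 blocks: {B,I} | {C,G} | {A} | {D,H} | {E,F}.
The equivalence class containing I is {B,I}, of size 2.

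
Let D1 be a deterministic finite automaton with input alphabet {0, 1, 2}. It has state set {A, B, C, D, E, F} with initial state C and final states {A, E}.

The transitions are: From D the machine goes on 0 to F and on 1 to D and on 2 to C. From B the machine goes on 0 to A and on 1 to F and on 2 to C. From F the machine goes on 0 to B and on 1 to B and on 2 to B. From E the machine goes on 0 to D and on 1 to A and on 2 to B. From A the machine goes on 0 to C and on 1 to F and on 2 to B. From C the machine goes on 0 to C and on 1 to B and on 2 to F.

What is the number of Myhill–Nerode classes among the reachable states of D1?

Reachable states from the start: {A,B,C,F}. Unreachable: {D,E} — drop them.
Initial partition by acceptance: {A} | {B,C,F}.
Refine {B,C,F} on symbol 0: members go to different blocks, giving {C,F} and {B}.
On input 0, block {C,F} splits into {C} and {F}.
No further refinement is possible. Final partition (4 blocks): {A} | {C} | {B} | {F}.

4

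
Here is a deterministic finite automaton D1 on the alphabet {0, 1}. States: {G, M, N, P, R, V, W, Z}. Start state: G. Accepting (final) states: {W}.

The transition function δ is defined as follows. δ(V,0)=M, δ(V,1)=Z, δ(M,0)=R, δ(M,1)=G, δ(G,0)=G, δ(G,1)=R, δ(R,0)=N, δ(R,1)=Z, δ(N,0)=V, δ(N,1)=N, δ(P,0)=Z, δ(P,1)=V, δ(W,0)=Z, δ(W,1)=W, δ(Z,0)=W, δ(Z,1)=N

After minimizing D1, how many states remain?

7

First remove the unreachable states {P}; 7 states remain.
Initial partition by acceptance: {W} | {G,M,N,R,V,Z}.
Split {G,M,N,R,V,Z} by δ(·,0) → {G,M,N,R,V} and {Z}.
Refine {G,M,N,R,V} on symbol 1: members go to different blocks, giving {G,M,N} and {R,V}.
Refine {G,M,N} on symbol 0: members go to different blocks, giving {M,N} and {G}.
On input 1, block {M,N} splits into {N} and {M}.
On input 0, block {R,V} splits into {V} and {R}.
No further refinement is possible. Final partition (7 blocks): {W} | {N} | {Z} | {V} | {G} | {M} | {R}.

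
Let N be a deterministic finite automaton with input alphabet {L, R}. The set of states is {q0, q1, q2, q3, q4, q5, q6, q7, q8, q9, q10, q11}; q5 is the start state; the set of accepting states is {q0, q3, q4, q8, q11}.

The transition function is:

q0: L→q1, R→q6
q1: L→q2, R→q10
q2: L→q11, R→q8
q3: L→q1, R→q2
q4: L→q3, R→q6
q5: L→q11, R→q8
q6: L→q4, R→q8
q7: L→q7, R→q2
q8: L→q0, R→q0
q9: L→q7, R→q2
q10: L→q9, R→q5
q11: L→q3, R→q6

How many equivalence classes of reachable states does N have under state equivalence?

P0 = {q0,q3,q4,q8,q11} | {q1,q2,q5,q6,q7,q9,q10}.
Split {q0,q3,q4,q8,q11} by δ(·,L) → {q4,q8,q11} and {q0,q3}.
Split {q4,q8,q11} by δ(·,R) → {q4,q11} and {q8}.
On input L, block {q1,q2,q5,q6,q7,q9,q10} splits into {q1,q7,q9,q10} and {q2,q5,q6}.
On input L, block {q1,q7,q9,q10} splits into {q7,q9,q10} and {q1}.
Stable partition: {q4,q11} | {q7,q9,q10} | {q0,q3} | {q8} | {q2,q5,q6} | {q1} — 6 equivalence classes.

6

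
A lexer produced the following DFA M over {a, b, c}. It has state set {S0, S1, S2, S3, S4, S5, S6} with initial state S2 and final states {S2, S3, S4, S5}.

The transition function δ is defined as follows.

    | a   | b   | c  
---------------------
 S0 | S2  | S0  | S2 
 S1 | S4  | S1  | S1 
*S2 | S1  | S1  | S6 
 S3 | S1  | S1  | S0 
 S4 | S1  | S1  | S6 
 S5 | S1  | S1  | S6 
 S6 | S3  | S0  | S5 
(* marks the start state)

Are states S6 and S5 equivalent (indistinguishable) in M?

Start with accepting vs non-accepting: {S2,S3,S4,S5} | {S0,S1,S6}.
Refine {S0,S1,S6} on symbol c: members go to different blocks, giving {S0,S6} and {S1}.
No further refinement is possible. Final partition (3 blocks): {S2,S3,S4,S5} | {S0,S6} | {S1}.
S6 and S5 end up in different blocks, so they are distinguishable. For instance, the string 'ε' is accepted from only S5.

No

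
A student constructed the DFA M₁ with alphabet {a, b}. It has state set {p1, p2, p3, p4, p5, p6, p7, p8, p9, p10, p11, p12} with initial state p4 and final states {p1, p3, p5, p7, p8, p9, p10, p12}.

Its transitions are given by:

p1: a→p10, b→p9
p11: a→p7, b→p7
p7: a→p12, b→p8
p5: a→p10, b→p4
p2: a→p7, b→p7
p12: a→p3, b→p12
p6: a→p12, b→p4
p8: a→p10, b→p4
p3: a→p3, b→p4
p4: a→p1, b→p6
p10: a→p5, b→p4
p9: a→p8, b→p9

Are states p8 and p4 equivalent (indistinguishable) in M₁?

No

Reachable states from the start: {p1,p3,p4,p5,p6,p8,p9,p10,p12}. Unreachable: {p2,p7,p11} — drop them.
Start with accepting vs non-accepting: {p1,p3,p5,p8,p9,p10,p12} | {p4,p6}.
On input b, block {p1,p3,p5,p8,p9,p10,p12} splits into {p3,p5,p8,p10} and {p1,p9,p12}.
The partition is now stable with 3 blocks: {p3,p5,p8,p10} | {p4,p6} | {p1,p9,p12}.
p8 and p4 end up in different blocks, so they are distinguishable. For instance, the string 'ε' is accepted from only p8.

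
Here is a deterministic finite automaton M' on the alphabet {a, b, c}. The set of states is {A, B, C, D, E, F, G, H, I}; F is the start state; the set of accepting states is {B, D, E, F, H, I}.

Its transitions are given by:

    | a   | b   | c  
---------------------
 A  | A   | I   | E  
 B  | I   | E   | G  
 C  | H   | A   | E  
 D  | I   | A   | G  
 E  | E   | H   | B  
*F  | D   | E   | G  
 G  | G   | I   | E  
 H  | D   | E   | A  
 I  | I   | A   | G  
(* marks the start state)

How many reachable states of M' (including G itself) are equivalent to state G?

2

States {C} cannot be reached from the start state, so discard them.
P0 = {B,D,E,F,H,I} | {A,G}.
Split {B,D,E,F,H,I} by δ(·,b) → {B,E,F,H} and {D,I}.
Refine {B,E,F,H} on symbol a: members go to different blocks, giving {B,F,H} and {E}.
The partition is now stable with 4 blocks: {B,F,H} | {A,G} | {D,I} | {E}.
State G belongs to the block {A,G}, which has 2 states.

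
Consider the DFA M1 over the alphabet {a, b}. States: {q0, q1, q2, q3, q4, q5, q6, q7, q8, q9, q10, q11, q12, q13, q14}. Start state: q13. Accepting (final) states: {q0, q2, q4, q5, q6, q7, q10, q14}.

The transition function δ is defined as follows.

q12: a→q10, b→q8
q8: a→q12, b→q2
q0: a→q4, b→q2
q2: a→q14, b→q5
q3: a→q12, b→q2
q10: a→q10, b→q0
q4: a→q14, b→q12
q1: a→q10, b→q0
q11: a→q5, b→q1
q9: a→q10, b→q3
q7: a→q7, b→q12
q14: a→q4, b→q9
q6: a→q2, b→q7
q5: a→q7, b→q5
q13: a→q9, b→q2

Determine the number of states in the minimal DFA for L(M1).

Reachable states from the start: {q0,q2,q3,q4,q5,q7,q8,q9,q10,q12,q13,q14}. Unreachable: {q1,q6,q11} — drop them.
Initial partition by acceptance: {q0,q2,q4,q5,q7,q10,q14} | {q3,q8,q9,q12,q13}.
Refine {q0,q2,q4,q5,q7,q10,q14} on symbol b: members go to different blocks, giving {q0,q2,q5,q10} and {q4,q7,q14}.
Refine {q0,q2,q5,q10} on symbol a: members go to different blocks, giving {q0,q2,q5} and {q10}.
On input a, block {q3,q8,q9,q12,q13} splits into {q3,q8,q13} and {q9,q12}.
Stable partition: {q0,q2,q5} | {q3,q8,q13} | {q4,q7,q14} | {q10} | {q9,q12} — 5 equivalence classes.

5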